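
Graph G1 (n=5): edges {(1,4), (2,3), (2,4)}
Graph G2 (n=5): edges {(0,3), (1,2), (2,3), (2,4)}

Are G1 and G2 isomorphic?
No, not isomorphic

The graphs are NOT isomorphic.

Degrees in G1: deg(0)=0, deg(1)=1, deg(2)=2, deg(3)=1, deg(4)=2.
Sorted degree sequence of G1: [2, 2, 1, 1, 0].
Degrees in G2: deg(0)=1, deg(1)=1, deg(2)=3, deg(3)=2, deg(4)=1.
Sorted degree sequence of G2: [3, 2, 1, 1, 1].
The (sorted) degree sequence is an isomorphism invariant, so since G1 and G2 have different degree sequences they cannot be isomorphic.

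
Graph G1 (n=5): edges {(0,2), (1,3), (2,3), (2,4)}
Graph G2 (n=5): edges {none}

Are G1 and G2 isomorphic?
No, not isomorphic

The graphs are NOT isomorphic.

Connected components of G1: 1 component(s) with vertex sets [[0, 1, 2, 3, 4]], sizes [5].
Connected components of G2: 5 component(s) with vertex sets [[0], [1], [2], [3], [4]], sizes [1, 1, 1, 1, 1].
The number of connected components (and the multiset of component sizes) is an isomorphism invariant — an isomorphism maps each component of G1 bijectively onto a component of G2. Since G1 has 1 component(s) and G2 has 5, they cannot be isomorphic.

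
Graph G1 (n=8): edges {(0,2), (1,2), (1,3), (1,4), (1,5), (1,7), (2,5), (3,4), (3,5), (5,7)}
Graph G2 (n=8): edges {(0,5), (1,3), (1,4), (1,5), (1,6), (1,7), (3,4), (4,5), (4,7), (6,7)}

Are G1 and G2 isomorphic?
Yes, isomorphic

The graphs are isomorphic.
One valid mapping φ: V(G1) → V(G2): 0→0, 1→1, 2→5, 3→7, 4→6, 5→4, 6→2, 7→3

Verify φ preserves adjacency — for each edge of G1, its image is an edge of G2:
  (0,2) → (φ(0),φ(2)) = (0,5) ∈ E(G2) ✓
  (1,2) → (φ(1),φ(2)) = (1,5) ∈ E(G2) ✓
  (1,3) → (φ(1),φ(3)) = (1,7) ∈ E(G2) ✓
  (1,4) → (φ(1),φ(4)) = (1,6) ∈ E(G2) ✓
  (1,5) → (φ(1),φ(5)) = (1,4) ∈ E(G2) ✓
  (1,7) → (φ(1),φ(7)) = (1,3) ∈ E(G2) ✓
  (2,5) → (φ(2),φ(5)) = (4,5) ∈ E(G2) ✓
  (3,4) → (φ(3),φ(4)) = (6,7) ∈ E(G2) ✓
  (3,5) → (φ(3),φ(5)) = (4,7) ∈ E(G2) ✓
  (5,7) → (φ(5),φ(7)) = (3,4) ∈ E(G2) ✓
All 10 edges of G1 map to edges of G2, and |E(G1)| = |E(G2)| = 10, so φ is a bijection on edges as well as vertices. Hence G1 ≅ G2.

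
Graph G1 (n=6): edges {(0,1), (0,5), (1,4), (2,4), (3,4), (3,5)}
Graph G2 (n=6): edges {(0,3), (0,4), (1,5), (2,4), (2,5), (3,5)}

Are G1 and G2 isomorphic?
Yes, isomorphic

The graphs are isomorphic.
One valid mapping φ: V(G1) → V(G2): 0→4, 1→2, 2→1, 3→3, 4→5, 5→0

Verify φ preserves adjacency — for each edge of G1, its image is an edge of G2:
  (0,1) → (φ(0),φ(1)) = (2,4) ∈ E(G2) ✓
  (0,5) → (φ(0),φ(5)) = (0,4) ∈ E(G2) ✓
  (1,4) → (φ(1),φ(4)) = (2,5) ∈ E(G2) ✓
  (2,4) → (φ(2),φ(4)) = (1,5) ∈ E(G2) ✓
  (3,4) → (φ(3),φ(4)) = (3,5) ∈ E(G2) ✓
  (3,5) → (φ(3),φ(5)) = (0,3) ∈ E(G2) ✓
All 6 edges of G1 map to edges of G2, and |E(G1)| = |E(G2)| = 6, so φ is a bijection on edges as well as vertices. Hence G1 ≅ G2.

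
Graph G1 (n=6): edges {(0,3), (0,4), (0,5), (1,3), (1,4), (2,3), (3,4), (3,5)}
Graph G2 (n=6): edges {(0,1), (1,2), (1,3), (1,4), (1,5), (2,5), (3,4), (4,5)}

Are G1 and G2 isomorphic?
Yes, isomorphic

The graphs are isomorphic.
One valid mapping φ: V(G1) → V(G2): 0→4, 1→2, 2→0, 3→1, 4→5, 5→3

Verify φ preserves adjacency — for each edge of G1, its image is an edge of G2:
  (0,3) → (φ(0),φ(3)) = (1,4) ∈ E(G2) ✓
  (0,4) → (φ(0),φ(4)) = (4,5) ∈ E(G2) ✓
  (0,5) → (φ(0),φ(5)) = (3,4) ∈ E(G2) ✓
  (1,3) → (φ(1),φ(3)) = (1,2) ∈ E(G2) ✓
  (1,4) → (φ(1),φ(4)) = (2,5) ∈ E(G2) ✓
  (2,3) → (φ(2),φ(3)) = (0,1) ∈ E(G2) ✓
  (3,4) → (φ(3),φ(4)) = (1,5) ∈ E(G2) ✓
  (3,5) → (φ(3),φ(5)) = (1,3) ∈ E(G2) ✓
All 8 edges of G1 map to edges of G2, and |E(G1)| = |E(G2)| = 8, so φ is a bijection on edges as well as vertices. Hence G1 ≅ G2.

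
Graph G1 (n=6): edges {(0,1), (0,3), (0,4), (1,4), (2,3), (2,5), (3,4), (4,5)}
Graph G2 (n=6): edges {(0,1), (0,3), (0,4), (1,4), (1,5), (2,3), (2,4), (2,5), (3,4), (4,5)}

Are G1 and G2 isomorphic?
No, not isomorphic

The graphs are NOT isomorphic.

Counting edges: G1 has 8 edge(s); G2 has 10 edge(s).
Edge count is an isomorphism invariant (a bijection on vertices induces a bijection on edges), so differing edge counts rule out isomorphism.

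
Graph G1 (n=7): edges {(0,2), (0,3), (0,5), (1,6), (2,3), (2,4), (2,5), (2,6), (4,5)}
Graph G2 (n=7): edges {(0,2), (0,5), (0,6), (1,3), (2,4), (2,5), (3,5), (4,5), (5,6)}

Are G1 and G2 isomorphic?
Yes, isomorphic

The graphs are isomorphic.
One valid mapping φ: V(G1) → V(G2): 0→2, 1→1, 2→5, 3→4, 4→6, 5→0, 6→3

Verify φ preserves adjacency — for each edge of G1, its image is an edge of G2:
  (0,2) → (φ(0),φ(2)) = (2,5) ∈ E(G2) ✓
  (0,3) → (φ(0),φ(3)) = (2,4) ∈ E(G2) ✓
  (0,5) → (φ(0),φ(5)) = (0,2) ∈ E(G2) ✓
  (1,6) → (φ(1),φ(6)) = (1,3) ∈ E(G2) ✓
  (2,3) → (φ(2),φ(3)) = (4,5) ∈ E(G2) ✓
  (2,4) → (φ(2),φ(4)) = (5,6) ∈ E(G2) ✓
  (2,5) → (φ(2),φ(5)) = (0,5) ∈ E(G2) ✓
  (2,6) → (φ(2),φ(6)) = (3,5) ∈ E(G2) ✓
  (4,5) → (φ(4),φ(5)) = (0,6) ∈ E(G2) ✓
All 9 edges of G1 map to edges of G2, and |E(G1)| = |E(G2)| = 9, so φ is a bijection on edges as well as vertices. Hence G1 ≅ G2.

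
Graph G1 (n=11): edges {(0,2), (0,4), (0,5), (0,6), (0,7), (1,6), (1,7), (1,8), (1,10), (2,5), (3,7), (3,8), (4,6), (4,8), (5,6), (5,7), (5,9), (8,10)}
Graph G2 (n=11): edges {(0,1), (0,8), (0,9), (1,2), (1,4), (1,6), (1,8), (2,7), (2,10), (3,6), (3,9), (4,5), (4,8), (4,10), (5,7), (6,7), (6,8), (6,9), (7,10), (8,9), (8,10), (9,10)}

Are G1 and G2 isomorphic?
No, not isomorphic

The graphs are NOT isomorphic.

Counting triangles (3-cliques): G1 has 5, G2 has 9.
Triangle count is an isomorphism invariant, so differing triangle counts rule out isomorphism.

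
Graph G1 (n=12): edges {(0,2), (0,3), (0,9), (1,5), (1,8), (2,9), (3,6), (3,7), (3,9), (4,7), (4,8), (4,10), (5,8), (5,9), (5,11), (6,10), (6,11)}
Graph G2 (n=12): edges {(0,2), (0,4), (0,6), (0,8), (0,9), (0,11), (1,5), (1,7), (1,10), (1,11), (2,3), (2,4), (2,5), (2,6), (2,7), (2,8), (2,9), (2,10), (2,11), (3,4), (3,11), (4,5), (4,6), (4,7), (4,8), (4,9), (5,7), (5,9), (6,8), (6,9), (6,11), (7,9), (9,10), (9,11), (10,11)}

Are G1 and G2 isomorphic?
No, not isomorphic

The graphs are NOT isomorphic.

Degrees in G1: deg(0)=3, deg(1)=2, deg(2)=2, deg(3)=4, deg(4)=3, deg(5)=4, deg(6)=3, deg(7)=2, deg(8)=3, deg(9)=4, deg(10)=2, deg(11)=2.
Sorted degree sequence of G1: [4, 4, 4, 3, 3, 3, 3, 2, 2, 2, 2, 2].
Degrees in G2: deg(0)=6, deg(1)=4, deg(2)=10, deg(3)=3, deg(4)=8, deg(5)=5, deg(6)=6, deg(7)=5, deg(8)=4, deg(9)=8, deg(10)=4, deg(11)=7.
Sorted degree sequence of G2: [10, 8, 8, 7, 6, 6, 5, 5, 4, 4, 4, 3].
The (sorted) degree sequence is an isomorphism invariant, so since G1 and G2 have different degree sequences they cannot be isomorphic.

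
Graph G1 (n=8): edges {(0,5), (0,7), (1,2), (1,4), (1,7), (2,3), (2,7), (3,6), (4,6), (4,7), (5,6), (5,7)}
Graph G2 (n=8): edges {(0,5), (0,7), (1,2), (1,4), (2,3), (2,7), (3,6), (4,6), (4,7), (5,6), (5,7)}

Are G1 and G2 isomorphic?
No, not isomorphic

The graphs are NOT isomorphic.

Counting edges: G1 has 12 edge(s); G2 has 11 edge(s).
Edge count is an isomorphism invariant (a bijection on vertices induces a bijection on edges), so differing edge counts rule out isomorphism.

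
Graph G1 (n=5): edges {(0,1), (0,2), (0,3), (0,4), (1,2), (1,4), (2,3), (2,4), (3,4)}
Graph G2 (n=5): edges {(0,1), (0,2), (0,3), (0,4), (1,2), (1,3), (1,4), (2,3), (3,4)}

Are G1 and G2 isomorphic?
Yes, isomorphic

The graphs are isomorphic.
One valid mapping φ: V(G1) → V(G2): 0→1, 1→2, 2→3, 3→4, 4→0

Verify φ preserves adjacency — for each edge of G1, its image is an edge of G2:
  (0,1) → (φ(0),φ(1)) = (1,2) ∈ E(G2) ✓
  (0,2) → (φ(0),φ(2)) = (1,3) ∈ E(G2) ✓
  (0,3) → (φ(0),φ(3)) = (1,4) ∈ E(G2) ✓
  (0,4) → (φ(0),φ(4)) = (0,1) ∈ E(G2) ✓
  (1,2) → (φ(1),φ(2)) = (2,3) ∈ E(G2) ✓
  (1,4) → (φ(1),φ(4)) = (0,2) ∈ E(G2) ✓
  (2,3) → (φ(2),φ(3)) = (3,4) ∈ E(G2) ✓
  (2,4) → (φ(2),φ(4)) = (0,3) ∈ E(G2) ✓
  (3,4) → (φ(3),φ(4)) = (0,4) ∈ E(G2) ✓
All 9 edges of G1 map to edges of G2, and |E(G1)| = |E(G2)| = 9, so φ is a bijection on edges as well as vertices. Hence G1 ≅ G2.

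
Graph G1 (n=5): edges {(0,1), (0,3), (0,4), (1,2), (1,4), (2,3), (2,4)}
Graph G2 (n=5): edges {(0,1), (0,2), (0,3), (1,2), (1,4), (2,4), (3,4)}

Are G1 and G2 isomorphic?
Yes, isomorphic

The graphs are isomorphic.
One valid mapping φ: V(G1) → V(G2): 0→0, 1→1, 2→4, 3→3, 4→2

Verify φ preserves adjacency — for each edge of G1, its image is an edge of G2:
  (0,1) → (φ(0),φ(1)) = (0,1) ∈ E(G2) ✓
  (0,3) → (φ(0),φ(3)) = (0,3) ∈ E(G2) ✓
  (0,4) → (φ(0),φ(4)) = (0,2) ∈ E(G2) ✓
  (1,2) → (φ(1),φ(2)) = (1,4) ∈ E(G2) ✓
  (1,4) → (φ(1),φ(4)) = (1,2) ∈ E(G2) ✓
  (2,3) → (φ(2),φ(3)) = (3,4) ∈ E(G2) ✓
  (2,4) → (φ(2),φ(4)) = (2,4) ∈ E(G2) ✓
All 7 edges of G1 map to edges of G2, and |E(G1)| = |E(G2)| = 7, so φ is a bijection on edges as well as vertices. Hence G1 ≅ G2.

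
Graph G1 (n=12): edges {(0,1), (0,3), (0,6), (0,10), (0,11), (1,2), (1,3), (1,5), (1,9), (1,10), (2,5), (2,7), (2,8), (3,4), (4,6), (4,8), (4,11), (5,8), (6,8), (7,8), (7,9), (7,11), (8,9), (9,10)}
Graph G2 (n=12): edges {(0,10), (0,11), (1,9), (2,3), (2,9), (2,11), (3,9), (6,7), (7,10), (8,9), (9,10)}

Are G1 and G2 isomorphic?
No, not isomorphic

The graphs are NOT isomorphic.

Connected components of G1: 1 component(s) with vertex sets [[0, 1, 2, 3, 4, 5, 6, 7, 8, 9, 10, 11]], sizes [12].
Connected components of G2: 3 component(s) with vertex sets [[4], [5], [0, 1, 2, 3, 6, 7, 8, 9, 10, 11]], sizes [1, 1, 10].
The number of connected components (and the multiset of component sizes) is an isomorphism invariant — an isomorphism maps each component of G1 bijectively onto a component of G2. Since G1 has 1 component(s) and G2 has 3, they cannot be isomorphic.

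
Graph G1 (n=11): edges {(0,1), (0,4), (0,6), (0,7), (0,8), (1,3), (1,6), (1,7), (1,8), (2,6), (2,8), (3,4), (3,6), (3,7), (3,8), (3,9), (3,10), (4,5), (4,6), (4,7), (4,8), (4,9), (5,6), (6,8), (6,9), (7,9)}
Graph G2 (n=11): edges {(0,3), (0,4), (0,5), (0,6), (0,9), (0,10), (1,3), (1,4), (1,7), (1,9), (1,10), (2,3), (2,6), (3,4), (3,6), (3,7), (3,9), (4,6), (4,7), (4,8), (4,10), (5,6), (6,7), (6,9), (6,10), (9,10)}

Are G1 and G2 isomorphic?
Yes, isomorphic

The graphs are isomorphic.
One valid mapping φ: V(G1) → V(G2): 0→9, 1→10, 2→5, 3→4, 4→3, 5→2, 6→6, 7→1, 8→0, 9→7, 10→8

Verify φ preserves adjacency — for each edge of G1, its image is an edge of G2:
  (0,1) → (φ(0),φ(1)) = (9,10) ∈ E(G2) ✓
  (0,4) → (φ(0),φ(4)) = (3,9) ∈ E(G2) ✓
  (0,6) → (φ(0),φ(6)) = (6,9) ∈ E(G2) ✓
  (0,7) → (φ(0),φ(7)) = (1,9) ∈ E(G2) ✓
  (0,8) → (φ(0),φ(8)) = (0,9) ∈ E(G2) ✓
  (1,3) → (φ(1),φ(3)) = (4,10) ∈ E(G2) ✓
  (1,6) → (φ(1),φ(6)) = (6,10) ∈ E(G2) ✓
  (1,7) → (φ(1),φ(7)) = (1,10) ∈ E(G2) ✓
  (1,8) → (φ(1),φ(8)) = (0,10) ∈ E(G2) ✓
  (2,6) → (φ(2),φ(6)) = (5,6) ∈ E(G2) ✓
  (2,8) → (φ(2),φ(8)) = (0,5) ∈ E(G2) ✓
  (3,4) → (φ(3),φ(4)) = (3,4) ∈ E(G2) ✓
  (3,6) → (φ(3),φ(6)) = (4,6) ∈ E(G2) ✓
  (3,7) → (φ(3),φ(7)) = (1,4) ∈ E(G2) ✓
  (3,8) → (φ(3),φ(8)) = (0,4) ∈ E(G2) ✓
  (3,9) → (φ(3),φ(9)) = (4,7) ∈ E(G2) ✓
  (3,10) → (φ(3),φ(10)) = (4,8) ∈ E(G2) ✓
  (4,5) → (φ(4),φ(5)) = (2,3) ∈ E(G2) ✓
  (4,6) → (φ(4),φ(6)) = (3,6) ∈ E(G2) ✓
  (4,7) → (φ(4),φ(7)) = (1,3) ∈ E(G2) ✓
  (4,8) → (φ(4),φ(8)) = (0,3) ∈ E(G2) ✓
  (4,9) → (φ(4),φ(9)) = (3,7) ∈ E(G2) ✓
  (5,6) → (φ(5),φ(6)) = (2,6) ∈ E(G2) ✓
  (6,8) → (φ(6),φ(8)) = (0,6) ∈ E(G2) ✓
  (6,9) → (φ(6),φ(9)) = (6,7) ∈ E(G2) ✓
  (7,9) → (φ(7),φ(9)) = (1,7) ∈ E(G2) ✓
All 26 edges of G1 map to edges of G2, and |E(G1)| = |E(G2)| = 26, so φ is a bijection on edges as well as vertices. Hence G1 ≅ G2.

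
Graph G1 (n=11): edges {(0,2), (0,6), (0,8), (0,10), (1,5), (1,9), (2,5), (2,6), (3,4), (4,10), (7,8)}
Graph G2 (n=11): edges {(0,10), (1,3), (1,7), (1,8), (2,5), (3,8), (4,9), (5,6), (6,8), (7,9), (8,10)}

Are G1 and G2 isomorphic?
Yes, isomorphic

The graphs are isomorphic.
One valid mapping φ: V(G1) → V(G2): 0→8, 1→9, 2→1, 3→2, 4→5, 5→7, 6→3, 7→0, 8→10, 9→4, 10→6

Verify φ preserves adjacency — for each edge of G1, its image is an edge of G2:
  (0,2) → (φ(0),φ(2)) = (1,8) ∈ E(G2) ✓
  (0,6) → (φ(0),φ(6)) = (3,8) ∈ E(G2) ✓
  (0,8) → (φ(0),φ(8)) = (8,10) ∈ E(G2) ✓
  (0,10) → (φ(0),φ(10)) = (6,8) ∈ E(G2) ✓
  (1,5) → (φ(1),φ(5)) = (7,9) ∈ E(G2) ✓
  (1,9) → (φ(1),φ(9)) = (4,9) ∈ E(G2) ✓
  (2,5) → (φ(2),φ(5)) = (1,7) ∈ E(G2) ✓
  (2,6) → (φ(2),φ(6)) = (1,3) ∈ E(G2) ✓
  (3,4) → (φ(3),φ(4)) = (2,5) ∈ E(G2) ✓
  (4,10) → (φ(4),φ(10)) = (5,6) ∈ E(G2) ✓
  (7,8) → (φ(7),φ(8)) = (0,10) ∈ E(G2) ✓
All 11 edges of G1 map to edges of G2, and |E(G1)| = |E(G2)| = 11, so φ is a bijection on edges as well as vertices. Hence G1 ≅ G2.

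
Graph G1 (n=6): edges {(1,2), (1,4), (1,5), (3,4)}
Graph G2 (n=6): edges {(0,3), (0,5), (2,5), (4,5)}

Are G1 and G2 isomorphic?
Yes, isomorphic

The graphs are isomorphic.
One valid mapping φ: V(G1) → V(G2): 0→1, 1→5, 2→2, 3→3, 4→0, 5→4

Verify φ preserves adjacency — for each edge of G1, its image is an edge of G2:
  (1,2) → (φ(1),φ(2)) = (2,5) ∈ E(G2) ✓
  (1,4) → (φ(1),φ(4)) = (0,5) ∈ E(G2) ✓
  (1,5) → (φ(1),φ(5)) = (4,5) ∈ E(G2) ✓
  (3,4) → (φ(3),φ(4)) = (0,3) ∈ E(G2) ✓
All 4 edges of G1 map to edges of G2, and |E(G1)| = |E(G2)| = 4, so φ is a bijection on edges as well as vertices. Hence G1 ≅ G2.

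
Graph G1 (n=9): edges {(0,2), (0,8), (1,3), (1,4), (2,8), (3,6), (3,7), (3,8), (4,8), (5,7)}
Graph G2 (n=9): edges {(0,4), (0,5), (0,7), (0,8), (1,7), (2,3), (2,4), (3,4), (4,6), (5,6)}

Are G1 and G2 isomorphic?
Yes, isomorphic

The graphs are isomorphic.
One valid mapping φ: V(G1) → V(G2): 0→3, 1→5, 2→2, 3→0, 4→6, 5→1, 6→8, 7→7, 8→4

Verify φ preserves adjacency — for each edge of G1, its image is an edge of G2:
  (0,2) → (φ(0),φ(2)) = (2,3) ∈ E(G2) ✓
  (0,8) → (φ(0),φ(8)) = (3,4) ∈ E(G2) ✓
  (1,3) → (φ(1),φ(3)) = (0,5) ∈ E(G2) ✓
  (1,4) → (φ(1),φ(4)) = (5,6) ∈ E(G2) ✓
  (2,8) → (φ(2),φ(8)) = (2,4) ∈ E(G2) ✓
  (3,6) → (φ(3),φ(6)) = (0,8) ∈ E(G2) ✓
  (3,7) → (φ(3),φ(7)) = (0,7) ∈ E(G2) ✓
  (3,8) → (φ(3),φ(8)) = (0,4) ∈ E(G2) ✓
  (4,8) → (φ(4),φ(8)) = (4,6) ∈ E(G2) ✓
  (5,7) → (φ(5),φ(7)) = (1,7) ∈ E(G2) ✓
All 10 edges of G1 map to edges of G2, and |E(G1)| = |E(G2)| = 10, so φ is a bijection on edges as well as vertices. Hence G1 ≅ G2.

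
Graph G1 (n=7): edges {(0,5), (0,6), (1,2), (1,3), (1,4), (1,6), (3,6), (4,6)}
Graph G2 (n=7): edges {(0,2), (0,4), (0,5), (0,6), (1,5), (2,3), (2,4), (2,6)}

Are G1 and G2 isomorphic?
Yes, isomorphic

The graphs are isomorphic.
One valid mapping φ: V(G1) → V(G2): 0→5, 1→2, 2→3, 3→4, 4→6, 5→1, 6→0

Verify φ preserves adjacency — for each edge of G1, its image is an edge of G2:
  (0,5) → (φ(0),φ(5)) = (1,5) ∈ E(G2) ✓
  (0,6) → (φ(0),φ(6)) = (0,5) ∈ E(G2) ✓
  (1,2) → (φ(1),φ(2)) = (2,3) ∈ E(G2) ✓
  (1,3) → (φ(1),φ(3)) = (2,4) ∈ E(G2) ✓
  (1,4) → (φ(1),φ(4)) = (2,6) ∈ E(G2) ✓
  (1,6) → (φ(1),φ(6)) = (0,2) ∈ E(G2) ✓
  (3,6) → (φ(3),φ(6)) = (0,4) ∈ E(G2) ✓
  (4,6) → (φ(4),φ(6)) = (0,6) ∈ E(G2) ✓
All 8 edges of G1 map to edges of G2, and |E(G1)| = |E(G2)| = 8, so φ is a bijection on edges as well as vertices. Hence G1 ≅ G2.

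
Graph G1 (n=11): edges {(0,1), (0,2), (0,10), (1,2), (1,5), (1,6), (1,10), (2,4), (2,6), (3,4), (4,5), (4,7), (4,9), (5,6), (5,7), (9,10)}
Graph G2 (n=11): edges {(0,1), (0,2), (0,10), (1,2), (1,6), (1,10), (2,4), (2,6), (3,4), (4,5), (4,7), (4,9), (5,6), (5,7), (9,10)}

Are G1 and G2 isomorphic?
No, not isomorphic

The graphs are NOT isomorphic.

Counting edges: G1 has 16 edge(s); G2 has 15 edge(s).
Edge count is an isomorphism invariant (a bijection on vertices induces a bijection on edges), so differing edge counts rule out isomorphism.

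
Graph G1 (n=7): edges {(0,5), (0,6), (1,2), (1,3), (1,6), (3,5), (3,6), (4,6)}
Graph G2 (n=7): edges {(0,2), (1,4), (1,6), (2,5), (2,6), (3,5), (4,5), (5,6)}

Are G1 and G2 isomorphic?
Yes, isomorphic

The graphs are isomorphic.
One valid mapping φ: V(G1) → V(G2): 0→4, 1→2, 2→0, 3→6, 4→3, 5→1, 6→5

Verify φ preserves adjacency — for each edge of G1, its image is an edge of G2:
  (0,5) → (φ(0),φ(5)) = (1,4) ∈ E(G2) ✓
  (0,6) → (φ(0),φ(6)) = (4,5) ∈ E(G2) ✓
  (1,2) → (φ(1),φ(2)) = (0,2) ∈ E(G2) ✓
  (1,3) → (φ(1),φ(3)) = (2,6) ∈ E(G2) ✓
  (1,6) → (φ(1),φ(6)) = (2,5) ∈ E(G2) ✓
  (3,5) → (φ(3),φ(5)) = (1,6) ∈ E(G2) ✓
  (3,6) → (φ(3),φ(6)) = (5,6) ∈ E(G2) ✓
  (4,6) → (φ(4),φ(6)) = (3,5) ∈ E(G2) ✓
All 8 edges of G1 map to edges of G2, and |E(G1)| = |E(G2)| = 8, so φ is a bijection on edges as well as vertices. Hence G1 ≅ G2.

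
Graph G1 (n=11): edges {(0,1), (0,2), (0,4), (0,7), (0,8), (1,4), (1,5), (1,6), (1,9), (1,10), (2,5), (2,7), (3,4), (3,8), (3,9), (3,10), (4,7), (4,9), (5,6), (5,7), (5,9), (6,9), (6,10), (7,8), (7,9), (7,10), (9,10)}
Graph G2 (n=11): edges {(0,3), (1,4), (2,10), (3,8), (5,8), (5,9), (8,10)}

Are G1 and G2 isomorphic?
No, not isomorphic

The graphs are NOT isomorphic.

Connected components of G1: 1 component(s) with vertex sets [[0, 1, 2, 3, 4, 5, 6, 7, 8, 9, 10]], sizes [11].
Connected components of G2: 4 component(s) with vertex sets [[6], [7], [1, 4], [0, 2, 3, 5, 8, 9, 10]], sizes [1, 1, 2, 7].
The number of connected components (and the multiset of component sizes) is an isomorphism invariant — an isomorphism maps each component of G1 bijectively onto a component of G2. Since G1 has 1 component(s) and G2 has 4, they cannot be isomorphic.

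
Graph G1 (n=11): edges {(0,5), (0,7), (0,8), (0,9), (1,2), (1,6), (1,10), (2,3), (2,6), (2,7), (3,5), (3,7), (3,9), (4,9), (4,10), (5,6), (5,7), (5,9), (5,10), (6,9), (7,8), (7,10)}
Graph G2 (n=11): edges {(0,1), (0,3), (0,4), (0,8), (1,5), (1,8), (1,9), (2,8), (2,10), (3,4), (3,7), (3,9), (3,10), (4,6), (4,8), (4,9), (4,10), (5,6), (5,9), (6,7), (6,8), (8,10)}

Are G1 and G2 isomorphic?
Yes, isomorphic

The graphs are isomorphic.
One valid mapping φ: V(G1) → V(G2): 0→10, 1→5, 2→1, 3→0, 4→7, 5→4, 6→9, 7→8, 8→2, 9→3, 10→6

Verify φ preserves adjacency — for each edge of G1, its image is an edge of G2:
  (0,5) → (φ(0),φ(5)) = (4,10) ∈ E(G2) ✓
  (0,7) → (φ(0),φ(7)) = (8,10) ∈ E(G2) ✓
  (0,8) → (φ(0),φ(8)) = (2,10) ∈ E(G2) ✓
  (0,9) → (φ(0),φ(9)) = (3,10) ∈ E(G2) ✓
  (1,2) → (φ(1),φ(2)) = (1,5) ∈ E(G2) ✓
  (1,6) → (φ(1),φ(6)) = (5,9) ∈ E(G2) ✓
  (1,10) → (φ(1),φ(10)) = (5,6) ∈ E(G2) ✓
  (2,3) → (φ(2),φ(3)) = (0,1) ∈ E(G2) ✓
  (2,6) → (φ(2),φ(6)) = (1,9) ∈ E(G2) ✓
  (2,7) → (φ(2),φ(7)) = (1,8) ∈ E(G2) ✓
  (3,5) → (φ(3),φ(5)) = (0,4) ∈ E(G2) ✓
  (3,7) → (φ(3),φ(7)) = (0,8) ∈ E(G2) ✓
  (3,9) → (φ(3),φ(9)) = (0,3) ∈ E(G2) ✓
  (4,9) → (φ(4),φ(9)) = (3,7) ∈ E(G2) ✓
  (4,10) → (φ(4),φ(10)) = (6,7) ∈ E(G2) ✓
  (5,6) → (φ(5),φ(6)) = (4,9) ∈ E(G2) ✓
  (5,7) → (φ(5),φ(7)) = (4,8) ∈ E(G2) ✓
  (5,9) → (φ(5),φ(9)) = (3,4) ∈ E(G2) ✓
  (5,10) → (φ(5),φ(10)) = (4,6) ∈ E(G2) ✓
  (6,9) → (φ(6),φ(9)) = (3,9) ∈ E(G2) ✓
  (7,8) → (φ(7),φ(8)) = (2,8) ∈ E(G2) ✓
  (7,10) → (φ(7),φ(10)) = (6,8) ∈ E(G2) ✓
All 22 edges of G1 map to edges of G2, and |E(G1)| = |E(G2)| = 22, so φ is a bijection on edges as well as vertices. Hence G1 ≅ G2.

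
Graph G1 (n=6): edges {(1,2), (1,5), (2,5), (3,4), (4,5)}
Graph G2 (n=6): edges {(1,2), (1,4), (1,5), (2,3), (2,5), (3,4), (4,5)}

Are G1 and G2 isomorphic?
No, not isomorphic

The graphs are NOT isomorphic.

Counting edges: G1 has 5 edge(s); G2 has 7 edge(s).
Edge count is an isomorphism invariant (a bijection on vertices induces a bijection on edges), so differing edge counts rule out isomorphism.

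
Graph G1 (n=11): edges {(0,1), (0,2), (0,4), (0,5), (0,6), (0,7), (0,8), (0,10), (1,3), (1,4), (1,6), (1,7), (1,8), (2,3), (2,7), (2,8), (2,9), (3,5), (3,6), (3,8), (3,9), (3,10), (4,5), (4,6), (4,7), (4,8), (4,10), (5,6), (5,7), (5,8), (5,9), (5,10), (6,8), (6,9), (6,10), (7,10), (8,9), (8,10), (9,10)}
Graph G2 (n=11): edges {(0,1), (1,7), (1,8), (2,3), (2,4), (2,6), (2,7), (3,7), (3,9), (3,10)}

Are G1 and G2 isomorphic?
No, not isomorphic

The graphs are NOT isomorphic.

Connected components of G1: 1 component(s) with vertex sets [[0, 1, 2, 3, 4, 5, 6, 7, 8, 9, 10]], sizes [11].
Connected components of G2: 2 component(s) with vertex sets [[5], [0, 1, 2, 3, 4, 6, 7, 8, 9, 10]], sizes [1, 10].
The number of connected components (and the multiset of component sizes) is an isomorphism invariant — an isomorphism maps each component of G1 bijectively onto a component of G2. Since G1 has 1 component(s) and G2 has 2, they cannot be isomorphic.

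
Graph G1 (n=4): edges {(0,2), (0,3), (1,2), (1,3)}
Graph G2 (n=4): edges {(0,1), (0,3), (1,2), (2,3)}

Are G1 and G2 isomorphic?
Yes, isomorphic

The graphs are isomorphic.
One valid mapping φ: V(G1) → V(G2): 0→3, 1→1, 2→0, 3→2

Verify φ preserves adjacency — for each edge of G1, its image is an edge of G2:
  (0,2) → (φ(0),φ(2)) = (0,3) ∈ E(G2) ✓
  (0,3) → (φ(0),φ(3)) = (2,3) ∈ E(G2) ✓
  (1,2) → (φ(1),φ(2)) = (0,1) ∈ E(G2) ✓
  (1,3) → (φ(1),φ(3)) = (1,2) ∈ E(G2) ✓
All 4 edges of G1 map to edges of G2, and |E(G1)| = |E(G2)| = 4, so φ is a bijection on edges as well as vertices. Hence G1 ≅ G2.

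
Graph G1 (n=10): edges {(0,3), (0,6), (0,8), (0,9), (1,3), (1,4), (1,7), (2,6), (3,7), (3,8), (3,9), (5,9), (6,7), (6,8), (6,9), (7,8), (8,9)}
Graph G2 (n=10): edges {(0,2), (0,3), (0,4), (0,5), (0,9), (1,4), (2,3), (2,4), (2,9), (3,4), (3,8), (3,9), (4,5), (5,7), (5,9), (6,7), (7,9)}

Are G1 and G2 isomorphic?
Yes, isomorphic

The graphs are isomorphic.
One valid mapping φ: V(G1) → V(G2): 0→2, 1→7, 2→1, 3→9, 4→6, 5→8, 6→4, 7→5, 8→0, 9→3

Verify φ preserves adjacency — for each edge of G1, its image is an edge of G2:
  (0,3) → (φ(0),φ(3)) = (2,9) ∈ E(G2) ✓
  (0,6) → (φ(0),φ(6)) = (2,4) ∈ E(G2) ✓
  (0,8) → (φ(0),φ(8)) = (0,2) ∈ E(G2) ✓
  (0,9) → (φ(0),φ(9)) = (2,3) ∈ E(G2) ✓
  (1,3) → (φ(1),φ(3)) = (7,9) ∈ E(G2) ✓
  (1,4) → (φ(1),φ(4)) = (6,7) ∈ E(G2) ✓
  (1,7) → (φ(1),φ(7)) = (5,7) ∈ E(G2) ✓
  (2,6) → (φ(2),φ(6)) = (1,4) ∈ E(G2) ✓
  (3,7) → (φ(3),φ(7)) = (5,9) ∈ E(G2) ✓
  (3,8) → (φ(3),φ(8)) = (0,9) ∈ E(G2) ✓
  (3,9) → (φ(3),φ(9)) = (3,9) ∈ E(G2) ✓
  (5,9) → (φ(5),φ(9)) = (3,8) ∈ E(G2) ✓
  (6,7) → (φ(6),φ(7)) = (4,5) ∈ E(G2) ✓
  (6,8) → (φ(6),φ(8)) = (0,4) ∈ E(G2) ✓
  (6,9) → (φ(6),φ(9)) = (3,4) ∈ E(G2) ✓
  (7,8) → (φ(7),φ(8)) = (0,5) ∈ E(G2) ✓
  (8,9) → (φ(8),φ(9)) = (0,3) ∈ E(G2) ✓
All 17 edges of G1 map to edges of G2, and |E(G1)| = |E(G2)| = 17, so φ is a bijection on edges as well as vertices. Hence G1 ≅ G2.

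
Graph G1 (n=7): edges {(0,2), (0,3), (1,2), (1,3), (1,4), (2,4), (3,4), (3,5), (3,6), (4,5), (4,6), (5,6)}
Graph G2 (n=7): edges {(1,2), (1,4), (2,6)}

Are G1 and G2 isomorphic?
No, not isomorphic

The graphs are NOT isomorphic.

Connected components of G1: 1 component(s) with vertex sets [[0, 1, 2, 3, 4, 5, 6]], sizes [7].
Connected components of G2: 4 component(s) with vertex sets [[0], [3], [5], [1, 2, 4, 6]], sizes [1, 1, 1, 4].
The number of connected components (and the multiset of component sizes) is an isomorphism invariant — an isomorphism maps each component of G1 bijectively onto a component of G2. Since G1 has 1 component(s) and G2 has 4, they cannot be isomorphic.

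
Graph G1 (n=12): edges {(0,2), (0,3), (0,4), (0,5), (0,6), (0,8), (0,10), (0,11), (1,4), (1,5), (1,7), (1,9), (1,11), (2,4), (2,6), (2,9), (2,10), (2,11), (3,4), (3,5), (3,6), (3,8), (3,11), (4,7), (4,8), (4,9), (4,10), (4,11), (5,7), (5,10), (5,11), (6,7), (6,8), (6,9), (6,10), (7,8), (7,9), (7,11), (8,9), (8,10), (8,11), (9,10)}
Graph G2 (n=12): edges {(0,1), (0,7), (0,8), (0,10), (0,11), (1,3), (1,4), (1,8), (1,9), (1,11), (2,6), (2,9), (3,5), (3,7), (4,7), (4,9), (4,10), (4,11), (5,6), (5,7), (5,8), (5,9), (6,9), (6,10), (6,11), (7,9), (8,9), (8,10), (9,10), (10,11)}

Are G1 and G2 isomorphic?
No, not isomorphic

The graphs are NOT isomorphic.

Counting triangles (3-cliques): G1 has 52, G2 has 18.
Triangle count is an isomorphism invariant, so differing triangle counts rule out isomorphism.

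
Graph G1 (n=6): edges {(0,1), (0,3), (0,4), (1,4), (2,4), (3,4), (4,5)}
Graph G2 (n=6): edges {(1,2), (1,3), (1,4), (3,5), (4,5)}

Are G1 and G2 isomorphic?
No, not isomorphic

The graphs are NOT isomorphic.

Connected components of G1: 1 component(s) with vertex sets [[0, 1, 2, 3, 4, 5]], sizes [6].
Connected components of G2: 2 component(s) with vertex sets [[0], [1, 2, 3, 4, 5]], sizes [1, 5].
The number of connected components (and the multiset of component sizes) is an isomorphism invariant — an isomorphism maps each component of G1 bijectively onto a component of G2. Since G1 has 1 component(s) and G2 has 2, they cannot be isomorphic.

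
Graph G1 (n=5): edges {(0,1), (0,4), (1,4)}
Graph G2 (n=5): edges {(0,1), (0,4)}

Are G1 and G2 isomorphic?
No, not isomorphic

The graphs are NOT isomorphic.

Counting edges: G1 has 3 edge(s); G2 has 2 edge(s).
Edge count is an isomorphism invariant (a bijection on vertices induces a bijection on edges), so differing edge counts rule out isomorphism.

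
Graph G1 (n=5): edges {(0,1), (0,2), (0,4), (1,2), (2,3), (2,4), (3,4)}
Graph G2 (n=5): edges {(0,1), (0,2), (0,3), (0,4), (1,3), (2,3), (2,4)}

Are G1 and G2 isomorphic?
Yes, isomorphic

The graphs are isomorphic.
One valid mapping φ: V(G1) → V(G2): 0→2, 1→4, 2→0, 3→1, 4→3

Verify φ preserves adjacency — for each edge of G1, its image is an edge of G2:
  (0,1) → (φ(0),φ(1)) = (2,4) ∈ E(G2) ✓
  (0,2) → (φ(0),φ(2)) = (0,2) ∈ E(G2) ✓
  (0,4) → (φ(0),φ(4)) = (2,3) ∈ E(G2) ✓
  (1,2) → (φ(1),φ(2)) = (0,4) ∈ E(G2) ✓
  (2,3) → (φ(2),φ(3)) = (0,1) ∈ E(G2) ✓
  (2,4) → (φ(2),φ(4)) = (0,3) ∈ E(G2) ✓
  (3,4) → (φ(3),φ(4)) = (1,3) ∈ E(G2) ✓
All 7 edges of G1 map to edges of G2, and |E(G1)| = |E(G2)| = 7, so φ is a bijection on edges as well as vertices. Hence G1 ≅ G2.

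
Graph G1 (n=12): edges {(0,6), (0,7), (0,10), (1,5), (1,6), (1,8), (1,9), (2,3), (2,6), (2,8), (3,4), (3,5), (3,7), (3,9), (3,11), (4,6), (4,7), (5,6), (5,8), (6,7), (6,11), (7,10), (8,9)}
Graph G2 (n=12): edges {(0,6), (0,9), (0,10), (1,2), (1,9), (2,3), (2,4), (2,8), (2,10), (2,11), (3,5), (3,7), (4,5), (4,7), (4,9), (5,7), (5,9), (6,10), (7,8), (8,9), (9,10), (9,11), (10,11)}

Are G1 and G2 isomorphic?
Yes, isomorphic

The graphs are isomorphic.
One valid mapping φ: V(G1) → V(G2): 0→0, 1→5, 2→8, 3→2, 4→11, 5→4, 6→9, 7→10, 8→7, 9→3, 10→6, 11→1

Verify φ preserves adjacency — for each edge of G1, its image is an edge of G2:
  (0,6) → (φ(0),φ(6)) = (0,9) ∈ E(G2) ✓
  (0,7) → (φ(0),φ(7)) = (0,10) ∈ E(G2) ✓
  (0,10) → (φ(0),φ(10)) = (0,6) ∈ E(G2) ✓
  (1,5) → (φ(1),φ(5)) = (4,5) ∈ E(G2) ✓
  (1,6) → (φ(1),φ(6)) = (5,9) ∈ E(G2) ✓
  (1,8) → (φ(1),φ(8)) = (5,7) ∈ E(G2) ✓
  (1,9) → (φ(1),φ(9)) = (3,5) ∈ E(G2) ✓
  (2,3) → (φ(2),φ(3)) = (2,8) ∈ E(G2) ✓
  (2,6) → (φ(2),φ(6)) = (8,9) ∈ E(G2) ✓
  (2,8) → (φ(2),φ(8)) = (7,8) ∈ E(G2) ✓
  (3,4) → (φ(3),φ(4)) = (2,11) ∈ E(G2) ✓
  (3,5) → (φ(3),φ(5)) = (2,4) ∈ E(G2) ✓
  (3,7) → (φ(3),φ(7)) = (2,10) ∈ E(G2) ✓
  (3,9) → (φ(3),φ(9)) = (2,3) ∈ E(G2) ✓
  (3,11) → (φ(3),φ(11)) = (1,2) ∈ E(G2) ✓
  (4,6) → (φ(4),φ(6)) = (9,11) ∈ E(G2) ✓
  (4,7) → (φ(4),φ(7)) = (10,11) ∈ E(G2) ✓
  (5,6) → (φ(5),φ(6)) = (4,9) ∈ E(G2) ✓
  (5,8) → (φ(5),φ(8)) = (4,7) ∈ E(G2) ✓
  (6,7) → (φ(6),φ(7)) = (9,10) ∈ E(G2) ✓
  (6,11) → (φ(6),φ(11)) = (1,9) ∈ E(G2) ✓
  (7,10) → (φ(7),φ(10)) = (6,10) ∈ E(G2) ✓
  (8,9) → (φ(8),φ(9)) = (3,7) ∈ E(G2) ✓
All 23 edges of G1 map to edges of G2, and |E(G1)| = |E(G2)| = 23, so φ is a bijection on edges as well as vertices. Hence G1 ≅ G2.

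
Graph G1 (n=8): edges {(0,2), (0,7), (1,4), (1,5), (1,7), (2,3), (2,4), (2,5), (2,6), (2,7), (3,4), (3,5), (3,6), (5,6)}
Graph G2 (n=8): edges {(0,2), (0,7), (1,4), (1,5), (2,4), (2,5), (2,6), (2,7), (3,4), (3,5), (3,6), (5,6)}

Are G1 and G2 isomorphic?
No, not isomorphic

The graphs are NOT isomorphic.

Counting edges: G1 has 14 edge(s); G2 has 12 edge(s).
Edge count is an isomorphism invariant (a bijection on vertices induces a bijection on edges), so differing edge counts rule out isomorphism.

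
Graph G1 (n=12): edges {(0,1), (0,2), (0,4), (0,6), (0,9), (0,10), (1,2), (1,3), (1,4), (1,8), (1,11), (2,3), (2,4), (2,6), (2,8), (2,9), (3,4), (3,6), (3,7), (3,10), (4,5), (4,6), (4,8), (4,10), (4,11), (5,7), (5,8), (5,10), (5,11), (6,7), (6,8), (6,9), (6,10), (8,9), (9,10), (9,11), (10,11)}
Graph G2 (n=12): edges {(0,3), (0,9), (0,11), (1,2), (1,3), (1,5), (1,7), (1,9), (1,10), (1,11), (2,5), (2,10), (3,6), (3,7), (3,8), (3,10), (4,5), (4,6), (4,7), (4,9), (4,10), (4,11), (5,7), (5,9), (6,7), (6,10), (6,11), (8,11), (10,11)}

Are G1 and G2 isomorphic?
No, not isomorphic

The graphs are NOT isomorphic.

Counting triangles (3-cliques): G1 has 37, G2 has 16.
Triangle count is an isomorphism invariant, so differing triangle counts rule out isomorphism.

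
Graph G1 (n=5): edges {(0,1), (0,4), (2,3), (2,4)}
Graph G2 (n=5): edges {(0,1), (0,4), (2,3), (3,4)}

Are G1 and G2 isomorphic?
Yes, isomorphic

The graphs are isomorphic.
One valid mapping φ: V(G1) → V(G2): 0→3, 1→2, 2→0, 3→1, 4→4

Verify φ preserves adjacency — for each edge of G1, its image is an edge of G2:
  (0,1) → (φ(0),φ(1)) = (2,3) ∈ E(G2) ✓
  (0,4) → (φ(0),φ(4)) = (3,4) ∈ E(G2) ✓
  (2,3) → (φ(2),φ(3)) = (0,1) ∈ E(G2) ✓
  (2,4) → (φ(2),φ(4)) = (0,4) ∈ E(G2) ✓
All 4 edges of G1 map to edges of G2, and |E(G1)| = |E(G2)| = 4, so φ is a bijection on edges as well as vertices. Hence G1 ≅ G2.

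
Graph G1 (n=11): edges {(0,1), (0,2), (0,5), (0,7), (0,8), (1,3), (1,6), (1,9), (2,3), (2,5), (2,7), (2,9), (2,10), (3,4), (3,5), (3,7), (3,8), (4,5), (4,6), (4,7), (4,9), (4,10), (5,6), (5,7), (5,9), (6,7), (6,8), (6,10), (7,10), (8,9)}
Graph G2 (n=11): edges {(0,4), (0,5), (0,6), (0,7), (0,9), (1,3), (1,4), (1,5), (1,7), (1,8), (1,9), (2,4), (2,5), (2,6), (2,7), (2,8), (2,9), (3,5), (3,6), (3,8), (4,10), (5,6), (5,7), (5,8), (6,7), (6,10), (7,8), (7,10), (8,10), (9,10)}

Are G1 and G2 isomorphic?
Yes, isomorphic

The graphs are isomorphic.
One valid mapping φ: V(G1) → V(G2): 0→0, 1→9, 2→6, 3→2, 4→8, 5→7, 6→1, 7→5, 8→4, 9→10, 10→3

Verify φ preserves adjacency — for each edge of G1, its image is an edge of G2:
  (0,1) → (φ(0),φ(1)) = (0,9) ∈ E(G2) ✓
  (0,2) → (φ(0),φ(2)) = (0,6) ∈ E(G2) ✓
  (0,5) → (φ(0),φ(5)) = (0,7) ∈ E(G2) ✓
  (0,7) → (φ(0),φ(7)) = (0,5) ∈ E(G2) ✓
  (0,8) → (φ(0),φ(8)) = (0,4) ∈ E(G2) ✓
  (1,3) → (φ(1),φ(3)) = (2,9) ∈ E(G2) ✓
  (1,6) → (φ(1),φ(6)) = (1,9) ∈ E(G2) ✓
  (1,9) → (φ(1),φ(9)) = (9,10) ∈ E(G2) ✓
  (2,3) → (φ(2),φ(3)) = (2,6) ∈ E(G2) ✓
  (2,5) → (φ(2),φ(5)) = (6,7) ∈ E(G2) ✓
  (2,7) → (φ(2),φ(7)) = (5,6) ∈ E(G2) ✓
  (2,9) → (φ(2),φ(9)) = (6,10) ∈ E(G2) ✓
  (2,10) → (φ(2),φ(10)) = (3,6) ∈ E(G2) ✓
  (3,4) → (φ(3),φ(4)) = (2,8) ∈ E(G2) ✓
  (3,5) → (φ(3),φ(5)) = (2,7) ∈ E(G2) ✓
  (3,7) → (φ(3),φ(7)) = (2,5) ∈ E(G2) ✓
  (3,8) → (φ(3),φ(8)) = (2,4) ∈ E(G2) ✓
  (4,5) → (φ(4),φ(5)) = (7,8) ∈ E(G2) ✓
  (4,6) → (φ(4),φ(6)) = (1,8) ∈ E(G2) ✓
  (4,7) → (φ(4),φ(7)) = (5,8) ∈ E(G2) ✓
  (4,9) → (φ(4),φ(9)) = (8,10) ∈ E(G2) ✓
  (4,10) → (φ(4),φ(10)) = (3,8) ∈ E(G2) ✓
  (5,6) → (φ(5),φ(6)) = (1,7) ∈ E(G2) ✓
  (5,7) → (φ(5),φ(7)) = (5,7) ∈ E(G2) ✓
  (5,9) → (φ(5),φ(9)) = (7,10) ∈ E(G2) ✓
  (6,7) → (φ(6),φ(7)) = (1,5) ∈ E(G2) ✓
  (6,8) → (φ(6),φ(8)) = (1,4) ∈ E(G2) ✓
  (6,10) → (φ(6),φ(10)) = (1,3) ∈ E(G2) ✓
  (7,10) → (φ(7),φ(10)) = (3,5) ∈ E(G2) ✓
  (8,9) → (φ(8),φ(9)) = (4,10) ∈ E(G2) ✓
All 30 edges of G1 map to edges of G2, and |E(G1)| = |E(G2)| = 30, so φ is a bijection on edges as well as vertices. Hence G1 ≅ G2.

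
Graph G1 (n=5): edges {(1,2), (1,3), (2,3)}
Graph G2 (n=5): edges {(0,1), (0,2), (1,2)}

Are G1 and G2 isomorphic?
Yes, isomorphic

The graphs are isomorphic.
One valid mapping φ: V(G1) → V(G2): 0→3, 1→2, 2→1, 3→0, 4→4

Verify φ preserves adjacency — for each edge of G1, its image is an edge of G2:
  (1,2) → (φ(1),φ(2)) = (1,2) ∈ E(G2) ✓
  (1,3) → (φ(1),φ(3)) = (0,2) ∈ E(G2) ✓
  (2,3) → (φ(2),φ(3)) = (0,1) ∈ E(G2) ✓
All 3 edges of G1 map to edges of G2, and |E(G1)| = |E(G2)| = 3, so φ is a bijection on edges as well as vertices. Hence G1 ≅ G2.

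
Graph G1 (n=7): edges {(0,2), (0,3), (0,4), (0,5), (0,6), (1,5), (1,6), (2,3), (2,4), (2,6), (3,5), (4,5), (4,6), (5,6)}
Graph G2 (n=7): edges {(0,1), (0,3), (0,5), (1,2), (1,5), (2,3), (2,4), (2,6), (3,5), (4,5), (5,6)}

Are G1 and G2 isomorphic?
No, not isomorphic

The graphs are NOT isomorphic.

Counting triangles (3-cliques): G1 has 10, G2 has 2.
Triangle count is an isomorphism invariant, so differing triangle counts rule out isomorphism.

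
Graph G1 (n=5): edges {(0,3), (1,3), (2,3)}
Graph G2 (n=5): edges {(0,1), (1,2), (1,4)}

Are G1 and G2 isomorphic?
Yes, isomorphic

The graphs are isomorphic.
One valid mapping φ: V(G1) → V(G2): 0→4, 1→2, 2→0, 3→1, 4→3

Verify φ preserves adjacency — for each edge of G1, its image is an edge of G2:
  (0,3) → (φ(0),φ(3)) = (1,4) ∈ E(G2) ✓
  (1,3) → (φ(1),φ(3)) = (1,2) ∈ E(G2) ✓
  (2,3) → (φ(2),φ(3)) = (0,1) ∈ E(G2) ✓
All 3 edges of G1 map to edges of G2, and |E(G1)| = |E(G2)| = 3, so φ is a bijection on edges as well as vertices. Hence G1 ≅ G2.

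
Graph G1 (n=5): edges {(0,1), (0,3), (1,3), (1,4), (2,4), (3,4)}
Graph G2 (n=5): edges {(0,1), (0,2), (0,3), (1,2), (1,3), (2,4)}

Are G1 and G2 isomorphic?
Yes, isomorphic

The graphs are isomorphic.
One valid mapping φ: V(G1) → V(G2): 0→3, 1→0, 2→4, 3→1, 4→2

Verify φ preserves adjacency — for each edge of G1, its image is an edge of G2:
  (0,1) → (φ(0),φ(1)) = (0,3) ∈ E(G2) ✓
  (0,3) → (φ(0),φ(3)) = (1,3) ∈ E(G2) ✓
  (1,3) → (φ(1),φ(3)) = (0,1) ∈ E(G2) ✓
  (1,4) → (φ(1),φ(4)) = (0,2) ∈ E(G2) ✓
  (2,4) → (φ(2),φ(4)) = (2,4) ∈ E(G2) ✓
  (3,4) → (φ(3),φ(4)) = (1,2) ∈ E(G2) ✓
All 6 edges of G1 map to edges of G2, and |E(G1)| = |E(G2)| = 6, so φ is a bijection on edges as well as vertices. Hence G1 ≅ G2.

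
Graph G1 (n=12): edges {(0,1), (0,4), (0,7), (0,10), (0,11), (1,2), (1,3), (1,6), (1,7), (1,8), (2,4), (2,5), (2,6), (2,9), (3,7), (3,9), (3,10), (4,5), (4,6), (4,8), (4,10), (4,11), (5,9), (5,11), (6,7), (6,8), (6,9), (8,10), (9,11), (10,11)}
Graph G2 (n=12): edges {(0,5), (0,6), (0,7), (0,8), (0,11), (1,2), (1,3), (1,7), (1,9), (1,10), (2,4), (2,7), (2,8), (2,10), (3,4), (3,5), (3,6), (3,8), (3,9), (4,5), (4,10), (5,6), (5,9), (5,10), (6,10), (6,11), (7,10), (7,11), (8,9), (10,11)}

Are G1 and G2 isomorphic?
Yes, isomorphic

The graphs are isomorphic.
One valid mapping φ: V(G1) → V(G2): 0→1, 1→3, 2→6, 3→8, 4→10, 5→11, 6→5, 7→9, 8→4, 9→0, 10→2, 11→7

Verify φ preserves adjacency — for each edge of G1, its image is an edge of G2:
  (0,1) → (φ(0),φ(1)) = (1,3) ∈ E(G2) ✓
  (0,4) → (φ(0),φ(4)) = (1,10) ∈ E(G2) ✓
  (0,7) → (φ(0),φ(7)) = (1,9) ∈ E(G2) ✓
  (0,10) → (φ(0),φ(10)) = (1,2) ∈ E(G2) ✓
  (0,11) → (φ(0),φ(11)) = (1,7) ∈ E(G2) ✓
  (1,2) → (φ(1),φ(2)) = (3,6) ∈ E(G2) ✓
  (1,3) → (φ(1),φ(3)) = (3,8) ∈ E(G2) ✓
  (1,6) → (φ(1),φ(6)) = (3,5) ∈ E(G2) ✓
  (1,7) → (φ(1),φ(7)) = (3,9) ∈ E(G2) ✓
  (1,8) → (φ(1),φ(8)) = (3,4) ∈ E(G2) ✓
  (2,4) → (φ(2),φ(4)) = (6,10) ∈ E(G2) ✓
  (2,5) → (φ(2),φ(5)) = (6,11) ∈ E(G2) ✓
  (2,6) → (φ(2),φ(6)) = (5,6) ∈ E(G2) ✓
  (2,9) → (φ(2),φ(9)) = (0,6) ∈ E(G2) ✓
  (3,7) → (φ(3),φ(7)) = (8,9) ∈ E(G2) ✓
  (3,9) → (φ(3),φ(9)) = (0,8) ∈ E(G2) ✓
  (3,10) → (φ(3),φ(10)) = (2,8) ∈ E(G2) ✓
  (4,5) → (φ(4),φ(5)) = (10,11) ∈ E(G2) ✓
  (4,6) → (φ(4),φ(6)) = (5,10) ∈ E(G2) ✓
  (4,8) → (φ(4),φ(8)) = (4,10) ∈ E(G2) ✓
  (4,10) → (φ(4),φ(10)) = (2,10) ∈ E(G2) ✓
  (4,11) → (φ(4),φ(11)) = (7,10) ∈ E(G2) ✓
  (5,9) → (φ(5),φ(9)) = (0,11) ∈ E(G2) ✓
  (5,11) → (φ(5),φ(11)) = (7,11) ∈ E(G2) ✓
  (6,7) → (φ(6),φ(7)) = (5,9) ∈ E(G2) ✓
  (6,8) → (φ(6),φ(8)) = (4,5) ∈ E(G2) ✓
  (6,9) → (φ(6),φ(9)) = (0,5) ∈ E(G2) ✓
  (8,10) → (φ(8),φ(10)) = (2,4) ∈ E(G2) ✓
  (9,11) → (φ(9),φ(11)) = (0,7) ∈ E(G2) ✓
  (10,11) → (φ(10),φ(11)) = (2,7) ∈ E(G2) ✓
All 30 edges of G1 map to edges of G2, and |E(G1)| = |E(G2)| = 30, so φ is a bijection on edges as well as vertices. Hence G1 ≅ G2.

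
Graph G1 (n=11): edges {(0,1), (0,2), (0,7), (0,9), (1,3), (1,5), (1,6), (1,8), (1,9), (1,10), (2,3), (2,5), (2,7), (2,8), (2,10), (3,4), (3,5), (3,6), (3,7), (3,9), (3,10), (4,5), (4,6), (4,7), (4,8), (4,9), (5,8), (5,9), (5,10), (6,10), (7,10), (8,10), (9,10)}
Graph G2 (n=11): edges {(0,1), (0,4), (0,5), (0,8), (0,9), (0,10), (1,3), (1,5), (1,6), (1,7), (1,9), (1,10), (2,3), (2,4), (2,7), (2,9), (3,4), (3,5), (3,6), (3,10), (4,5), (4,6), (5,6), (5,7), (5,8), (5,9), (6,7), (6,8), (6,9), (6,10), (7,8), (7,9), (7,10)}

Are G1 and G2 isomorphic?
Yes, isomorphic

The graphs are isomorphic.
One valid mapping φ: V(G1) → V(G2): 0→2, 1→7, 2→3, 3→5, 4→0, 5→1, 6→8, 7→4, 8→10, 9→9, 10→6

Verify φ preserves adjacency — for each edge of G1, its image is an edge of G2:
  (0,1) → (φ(0),φ(1)) = (2,7) ∈ E(G2) ✓
  (0,2) → (φ(0),φ(2)) = (2,3) ∈ E(G2) ✓
  (0,7) → (φ(0),φ(7)) = (2,4) ∈ E(G2) ✓
  (0,9) → (φ(0),φ(9)) = (2,9) ∈ E(G2) ✓
  (1,3) → (φ(1),φ(3)) = (5,7) ∈ E(G2) ✓
  (1,5) → (φ(1),φ(5)) = (1,7) ∈ E(G2) ✓
  (1,6) → (φ(1),φ(6)) = (7,8) ∈ E(G2) ✓
  (1,8) → (φ(1),φ(8)) = (7,10) ∈ E(G2) ✓
  (1,9) → (φ(1),φ(9)) = (7,9) ∈ E(G2) ✓
  (1,10) → (φ(1),φ(10)) = (6,7) ∈ E(G2) ✓
  (2,3) → (φ(2),φ(3)) = (3,5) ∈ E(G2) ✓
  (2,5) → (φ(2),φ(5)) = (1,3) ∈ E(G2) ✓
  (2,7) → (φ(2),φ(7)) = (3,4) ∈ E(G2) ✓
  (2,8) → (φ(2),φ(8)) = (3,10) ∈ E(G2) ✓
  (2,10) → (φ(2),φ(10)) = (3,6) ∈ E(G2) ✓
  (3,4) → (φ(3),φ(4)) = (0,5) ∈ E(G2) ✓
  (3,5) → (φ(3),φ(5)) = (1,5) ∈ E(G2) ✓
  (3,6) → (φ(3),φ(6)) = (5,8) ∈ E(G2) ✓
  (3,7) → (φ(3),φ(7)) = (4,5) ∈ E(G2) ✓
  (3,9) → (φ(3),φ(9)) = (5,9) ∈ E(G2) ✓
  (3,10) → (φ(3),φ(10)) = (5,6) ∈ E(G2) ✓
  (4,5) → (φ(4),φ(5)) = (0,1) ∈ E(G2) ✓
  (4,6) → (φ(4),φ(6)) = (0,8) ∈ E(G2) ✓
  (4,7) → (φ(4),φ(7)) = (0,4) ∈ E(G2) ✓
  (4,8) → (φ(4),φ(8)) = (0,10) ∈ E(G2) ✓
  (4,9) → (φ(4),φ(9)) = (0,9) ∈ E(G2) ✓
  (5,8) → (φ(5),φ(8)) = (1,10) ∈ E(G2) ✓
  (5,9) → (φ(5),φ(9)) = (1,9) ∈ E(G2) ✓
  (5,10) → (φ(5),φ(10)) = (1,6) ∈ E(G2) ✓
  (6,10) → (φ(6),φ(10)) = (6,8) ∈ E(G2) ✓
  (7,10) → (φ(7),φ(10)) = (4,6) ∈ E(G2) ✓
  (8,10) → (φ(8),φ(10)) = (6,10) ∈ E(G2) ✓
  (9,10) → (φ(9),φ(10)) = (6,9) ∈ E(G2) ✓
All 33 edges of G1 map to edges of G2, and |E(G1)| = |E(G2)| = 33, so φ is a bijection on edges as well as vertices. Hence G1 ≅ G2.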